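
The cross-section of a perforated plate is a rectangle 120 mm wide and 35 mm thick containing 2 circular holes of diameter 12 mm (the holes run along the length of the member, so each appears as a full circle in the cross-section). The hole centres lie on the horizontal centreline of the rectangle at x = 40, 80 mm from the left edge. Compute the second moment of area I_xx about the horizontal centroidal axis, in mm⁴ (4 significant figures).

I_xx ≈ 4.267 × 10⁵ mm⁴

Split into non-overlapping primitives; take the origin at the lower-left of the bounding box.
Plate: 120 × 35, A = 4 200 mm², y = 17.5 mm, Ī = 428 750 mm⁴.
Hole 1 (subtracted): ⌀12, A = 113.097 mm², y = 17.5 mm, Ī = 1017.88 mm⁴.
Hole 2 (subtracted): ⌀12, A = 113.097 mm², y = 17.5 mm, Ī = 1017.88 mm⁴.
By symmetry the centroid is at mid-height, ȳ = 17.5 mm.
All pieces are centred on the horizontal centroidal axis, so I = ΣĪ (holes subtracted) = 426 714 mm⁴.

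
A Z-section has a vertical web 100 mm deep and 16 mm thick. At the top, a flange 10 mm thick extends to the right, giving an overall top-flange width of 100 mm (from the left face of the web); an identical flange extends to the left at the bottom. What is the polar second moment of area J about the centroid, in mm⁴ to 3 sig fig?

Treat the section as a set of non-overlapping primitives; coordinates are from the bounding-box lower-left.
Web: 16 × 100, A = 1 600 mm², y = 50 mm, Ī = 1 333 333 mm⁴.
Top flange (beyond web): 84 × 10, A = 840 mm², y = 95 mm, Ī = 7 000 mm⁴.
Bottom flange (beyond web): 84 × 10, A = 840 mm², y = 5 mm, Ī = 7 000 mm⁴.
Centroid: ȳ = ΣA·y / ΣA = 50 mm.
Transfer each piece to the centroidal x-axis using Ī + A·d² with d = y − 50:
  web: d = 0 mm → contributes +1 333 333 mm⁴
  top flange (beyond web): d = 45 mm → contributes +1 708 000 mm⁴
  bottom flange (beyond web): d = -45 mm → contributes +1 708 000 mm⁴
Total I = 4 749 333 mm⁴.
For the y-axis: x̄ = 92 mm.
Repeating about the centroidal y-axis gives I_y = 5 221 973 mm⁴.
Polar second moment: J = I_x + I_y = 9 971 307 mm⁴.

J ≈ 9.97 × 10⁶ mm⁴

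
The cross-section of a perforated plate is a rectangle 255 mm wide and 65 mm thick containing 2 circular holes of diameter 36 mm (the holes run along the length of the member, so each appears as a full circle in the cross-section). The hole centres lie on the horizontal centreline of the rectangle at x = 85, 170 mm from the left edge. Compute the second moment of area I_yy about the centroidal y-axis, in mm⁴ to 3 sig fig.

Treat the section as a set of non-overlapping primitives; coordinates are from the bounding-box lower-left.
Plate: 255 × 65, A = 16 575 mm², x = 127.5 mm, Ī = 89 815 781 mm⁴.
Hole 1 (subtracted): ⌀36, A = 1017.9 mm², x = 85 mm, Ī = 82 448 mm⁴.
Hole 2 (subtracted): ⌀36, A = 1017.9 mm², x = 170 mm, Ī = 82 448 mm⁴.
By symmetry the centroid is at mid-width, x̄ = 127.5 mm.
Transfer each piece to the centroidal y-axis using Ī + A·d² with d = x − 127.5:
  plate: d = 0 mm → contributes +89 815 781 mm⁴
  hole 1: d = -42.5 mm → contributes −1 920 987 mm⁴
  hole 2: d = 42.5 mm → contributes −1 920 987 mm⁴
Total I = 85 973 808 mm⁴.

I_yy ≈ 8.60 × 10⁷ mm⁴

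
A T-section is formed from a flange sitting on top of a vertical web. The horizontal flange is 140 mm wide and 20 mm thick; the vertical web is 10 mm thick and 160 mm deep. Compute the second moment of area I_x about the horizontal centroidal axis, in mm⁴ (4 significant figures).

Treat the section as a set of non-overlapping primitives; coordinates are from the bounding-box lower-left.
Flange: 140 × 20, A = 2 800 mm², y = 170 mm, Ī = 93333.3 mm⁴.
Web: 10 × 160, A = 1 600 mm², y = 80 mm, Ī = 3 413 333 mm⁴.
Centroid: ȳ = ΣA·y / ΣA = 137.273 mm.
Transfer each piece to the horizontal centroidal axis using Ī + A·d² with d = y − 137.273:
  flange: d = 32.7273 mm → contributes +3 092 342 mm⁴
  web: d = -57.2727 mm → contributes +8 661 598 mm⁴
Total I = 11 753 939 mm⁴.

I_x ≈ 1.175 × 10⁷ mm⁴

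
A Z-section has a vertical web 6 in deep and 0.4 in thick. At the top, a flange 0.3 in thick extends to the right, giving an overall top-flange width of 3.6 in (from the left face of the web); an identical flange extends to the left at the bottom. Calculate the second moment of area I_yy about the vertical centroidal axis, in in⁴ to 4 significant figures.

Treat the section as a set of non-overlapping primitives; coordinates are from the bounding-box lower-left.
Web: 0.4 × 6, A = 2.4 in², x = 3.4 in, Ī = 0.032 in⁴.
Top flange (beyond web): 3.2 × 0.3, A = 0.96 in², x = 5.2 in, Ī = 0.8192 in⁴.
Bottom flange (beyond web): 3.2 × 0.3, A = 0.96 in², x = 1.6 in, Ī = 0.8192 in⁴.
Centroid: x̄ = ΣA·x / ΣA = 3.4 in.
Transfer each piece to the vertical centroidal axis using Ī + A·d² with d = x − 3.4:
  web: d = 0 in → contributes +0.032 in⁴
  top flange (beyond web): d = 1.8 in → contributes +3.9296 in⁴
  bottom flange (beyond web): d = -1.8 in → contributes +3.9296 in⁴
Total I = 7.8912 in⁴.

I_yy ≈ 7.891 in⁴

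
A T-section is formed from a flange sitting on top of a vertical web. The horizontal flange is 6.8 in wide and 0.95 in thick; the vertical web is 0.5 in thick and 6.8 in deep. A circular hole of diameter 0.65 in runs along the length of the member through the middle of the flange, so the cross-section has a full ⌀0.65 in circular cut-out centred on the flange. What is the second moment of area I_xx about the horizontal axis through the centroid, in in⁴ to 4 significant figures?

Split into non-overlapping primitives; take the origin at the lower-left of the bounding box.
Flange: 6.8 × 0.95, A = 6.46 in², y = 7.275 in, Ī = 0.485846 in⁴.
Web: 0.5 × 6.8, A = 3.4 in², y = 3.4 in, Ī = 13.1013 in⁴.
Hole (subtracted): ⌀0.65, A = 0.331831 in², y = 7.275 in, Ī = 0.00876241 in⁴.
Centroid: ȳ = ΣA·y / ΣA = 5.89226 in.
Transfer each piece to the horizontal axis through the centroid using Ī + A·d² with d = y − 5.89226:
  flange: d = 1.38274 in → contributes +12.8372 in⁴
  web: d = -2.49226 in → contributes +34.2199 in⁴
  hole: d = 1.38274 in → contributes −0.643215 in⁴
Total I = 46.4139 in⁴.

I_xx ≈ 46.41 in⁴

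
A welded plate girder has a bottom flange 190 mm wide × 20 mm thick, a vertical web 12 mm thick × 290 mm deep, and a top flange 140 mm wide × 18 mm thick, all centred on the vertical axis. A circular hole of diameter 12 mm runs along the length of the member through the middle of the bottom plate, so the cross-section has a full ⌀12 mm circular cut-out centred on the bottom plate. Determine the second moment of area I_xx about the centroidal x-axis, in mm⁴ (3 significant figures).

Treat the section as a set of non-overlapping primitives; coordinates are from the bounding-box lower-left.
Bottom plate: 190 × 20, A = 3 800 mm², y = 10 mm, Ī = 126 667 mm⁴.
Web plate: 12 × 290, A = 3 480 mm², y = 165 mm, Ī = 24 389 000 mm⁴.
Top plate: 140 × 18, A = 2 520 mm², y = 319 mm, Ī = 68 040 mm⁴.
Hole (subtracted): ⌀12, A = 113.1 mm², y = 10 mm, Ī = 1017.9 mm⁴.
Centroid: ȳ = ΣA·y / ΣA = 146.07 mm.
Transfer each piece to the centroidal x-axis using Ī + A·d² with d = y − 146.07:
  bottom plate: d = -136.07 mm → contributes +70 482 039 mm⁴
  web plate: d = 18.932 mm → contributes +25 636 269 mm⁴
  top plate: d = 172.93 mm → contributes +75 429 614 mm⁴
  hole: d = -136.07 mm → contributes −2 094 967 mm⁴
Total I = 169 452 955 mm⁴.

I_xx ≈ 1.69 × 10⁸ mm⁴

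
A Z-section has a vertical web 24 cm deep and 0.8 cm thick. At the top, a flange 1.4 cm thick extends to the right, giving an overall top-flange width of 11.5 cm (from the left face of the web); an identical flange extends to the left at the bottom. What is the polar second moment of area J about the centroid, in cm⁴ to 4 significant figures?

Treat the section as a set of non-overlapping primitives; coordinates are from the bounding-box lower-left.
Web: 0.8 × 24, A = 19.2 cm², y = 12 cm, Ī = 921.6 cm⁴.
Top flange (beyond web): 10.7 × 1.4, A = 14.98 cm², y = 23.3 cm, Ī = 2.44673 cm⁴.
Bottom flange (beyond web): 10.7 × 1.4, A = 14.98 cm², y = 0.7 cm, Ī = 2.44673 cm⁴.
Centroid: ȳ = ΣA·y / ΣA = 12 cm.
Transfer each piece to the centroidal x-axis using Ī + A·d² with d = y − 12:
  web: d = 0 cm → contributes +921.6 cm⁴
  top flange (beyond web): d = 11.3 cm → contributes +1915.24 cm⁴
  bottom flange (beyond web): d = -11.3 cm → contributes +1915.24 cm⁴
Total I = 4752.09 cm⁴.
For the y-axis: x̄ = 11.1 cm.
Repeating about the centroidal y-axis gives I_y = 1277.42 cm⁴.
Polar second moment: J = I_x + I_y = 6029.51 cm⁴.

J ≈ 6030 cm⁴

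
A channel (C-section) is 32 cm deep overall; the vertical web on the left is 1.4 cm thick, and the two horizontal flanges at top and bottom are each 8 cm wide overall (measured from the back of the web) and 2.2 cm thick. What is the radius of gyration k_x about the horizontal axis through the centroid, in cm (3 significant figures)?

k_x ≈ 11.8 cm

Treat the section as a set of non-overlapping primitives; coordinates are from the bounding-box lower-left.
Web: 1.4 × 32, A = 44.8 cm², y = 16 cm, Ī = 3822.9 cm⁴.
Top flange (beyond web): 6.6 × 2.2, A = 14.52 cm², y = 30.9 cm, Ī = 5.8564 cm⁴.
Bottom flange (beyond web): 6.6 × 2.2, A = 14.52 cm², y = 1.1 cm, Ī = 5.8564 cm⁴.
By symmetry the centroid is at mid-height, ȳ = 16 cm.
Transfer each piece to the horizontal axis through the centroid using Ī + A·d² with d = y − 16:
  web: d = 0 cm → contributes +3822.9 cm⁴
  top flange (beyond web): d = 14.9 cm → contributes +3229.4 cm⁴
  bottom flange (beyond web): d = -14.9 cm → contributes +3229.4 cm⁴
Total I = 10 282 cm⁴.
Radius of gyration: k = √(I/A) = √(10 282 / 73.84) = 11.8 cm.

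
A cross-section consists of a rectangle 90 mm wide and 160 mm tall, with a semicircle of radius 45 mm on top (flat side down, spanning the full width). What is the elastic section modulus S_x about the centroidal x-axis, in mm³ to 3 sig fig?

Decompose the section into non-overlapping parts with the origin at the bottom-left of its bounding rectangle.
Rectangular body: 90 × 160, A = 14 400 mm², y = 80 mm, Ī = 30 720 000 mm⁴.
Semicircular cap: semicircle r = 45, A = 3180.9 mm², y = 179.1 mm, Ī = 450 072 mm⁴.
Centroid: ȳ = ΣA·y / ΣA = 97.93 mm.
Transfer each piece to the centroidal x-axis using Ī + A·d² with d = y − 97.93:
  rectangular body: d = -17.93 mm → contributes +35 349 210 mm⁴
  semicircular cap: d = 81.169 mm → contributes +21 406 850 mm⁴
Total I = 56 756 060 mm⁴.
Extreme fibre distance c = 107.07 mm; S = I/c = 530 082 mm³.

S_x ≈ 5.30 × 10⁵ mm³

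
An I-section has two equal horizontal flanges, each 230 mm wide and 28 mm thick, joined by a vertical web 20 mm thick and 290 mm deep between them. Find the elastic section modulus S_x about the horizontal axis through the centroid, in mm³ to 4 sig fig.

Treat the section as a set of non-overlapping primitives; coordinates are from the bounding-box lower-left.
Bottom flange: 230 × 28, A = 6 440 mm², y = 14 mm, Ī = 420 747 mm⁴.
Web: 20 × 290, A = 5 800 mm², y = 173 mm, Ī = 40 648 333 mm⁴.
Top flange: 230 × 28, A = 6 440 mm², y = 332 mm, Ī = 420 747 mm⁴.
By symmetry the centroid is at mid-height, ȳ = 173 mm.
Transfer each piece to the horizontal axis through the centroid using Ī + A·d² with d = y − 173:
  bottom flange: d = -159 mm → contributes +163 230 387 mm⁴
  web: d = 0 mm → contributes +40 648 333 mm⁴
  top flange: d = 159 mm → contributes +163 230 387 mm⁴
Total I = 367 109 107 mm⁴.
Extreme fibre distance c = 173 mm; S = I/c = 2 122 018 mm³.

S_x ≈ 2.122 × 10⁶ mm³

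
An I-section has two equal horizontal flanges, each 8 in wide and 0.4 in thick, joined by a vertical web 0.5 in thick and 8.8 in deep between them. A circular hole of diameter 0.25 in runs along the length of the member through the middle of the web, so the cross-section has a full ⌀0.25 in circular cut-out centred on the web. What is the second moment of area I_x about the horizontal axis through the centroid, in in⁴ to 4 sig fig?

I_x ≈ 163.9 in⁴

Break the section into simple shapes (no overlaps), measuring from the bottom-left corner of the bounding box.
Bottom flange: 8 × 0.4, A = 3.2 in², y = 0.2 in, Ī = 0.0426667 in⁴.
Web: 0.5 × 8.8, A = 4.4 in², y = 4.8 in, Ī = 28.3947 in⁴.
Top flange: 8 × 0.4, A = 3.2 in², y = 9.4 in, Ī = 0.0426667 in⁴.
Hole (subtracted): ⌀0.25, A = 0.0490874 in², y = 4.8 in, Ī = 0.000191748 in⁴.
By symmetry the centroid is at mid-height, ȳ = 4.8 in.
Transfer each piece to the horizontal axis through the centroid using Ī + A·d² with d = y − 4.8:
  bottom flange: d = -4.6 in → contributes +67.7547 in⁴
  web: d = 0 in → contributes +28.3947 in⁴
  top flange: d = 4.6 in → contributes +67.7547 in⁴
  hole: d = 0 in → contributes −0.000191748 in⁴
Total I = 163.904 in⁴.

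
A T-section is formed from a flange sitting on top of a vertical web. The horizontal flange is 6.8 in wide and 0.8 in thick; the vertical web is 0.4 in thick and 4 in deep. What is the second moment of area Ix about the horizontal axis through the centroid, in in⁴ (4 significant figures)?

Break the section into simple shapes (no overlaps), measuring from the bottom-left corner of the bounding box.
Flange: 6.8 × 0.8, A = 5.44 in², y = 4.4 in, Ī = 0.290133 in⁴.
Web: 0.4 × 4, A = 1.6 in², y = 2 in, Ī = 2.13333 in⁴.
Centroid: ȳ = ΣA·y / ΣA = 3.85455 in.
Transfer each piece to the horizontal axis through the centroid using Ī + A·d² with d = y − 3.85455:
  flange: d = 0.545455 in → contributes +1.90865 in⁴
  web: d = -1.85455 in → contributes +7.63628 in⁴
Total I = 9.54492 in⁴.

Ix ≈ 9.545 in⁴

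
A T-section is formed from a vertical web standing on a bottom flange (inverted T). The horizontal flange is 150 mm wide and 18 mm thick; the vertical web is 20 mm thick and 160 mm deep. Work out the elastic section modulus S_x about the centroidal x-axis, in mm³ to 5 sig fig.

S_x ≈ 1.5323 × 10⁵ mm³

Treat the section as a set of non-overlapping primitives; coordinates are from the bounding-box lower-left.
Flange: 150 × 18, A = 2 700 mm², y = 9 mm, Ī = 72 900 mm⁴.
Web: 20 × 160, A = 3 200 mm², y = 98 mm, Ī = 6 826 667 mm⁴.
Centroid: ȳ = ΣA·y / ΣA = 57.27119 mm.
Transfer each piece to the centroidal x-axis using Ī + A·d² with d = y − 57.27119:
  flange: d = -48.27119 mm → contributes +6 364 190 mm⁴
  web: d = 40.72881 mm → contributes +12 134 943 mm⁴
Total I = 18 499 133 mm⁴.
Extreme fibre distance c = 120.7288 mm; S = I/c = 153228.8 mm³.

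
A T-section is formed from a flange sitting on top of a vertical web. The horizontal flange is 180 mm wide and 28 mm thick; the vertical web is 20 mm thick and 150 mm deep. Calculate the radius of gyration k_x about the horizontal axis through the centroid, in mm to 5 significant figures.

k_x ≈ 50.925 mm

Treat the section as a set of non-overlapping primitives; coordinates are from the bounding-box lower-left.
Flange: 180 × 28, A = 5 040 mm², y = 164 mm, Ī = 329 280 mm⁴.
Web: 20 × 150, A = 3 000 mm², y = 75 mm, Ī = 5 625 000 mm⁴.
Centroid: ȳ = ΣA·y / ΣA = 130.791 mm.
Transfer each piece to the horizontal axis through the centroid using Ī + A·d² with d = y − 130.791:
  flange: d = 33.20896 mm → contributes +5 887 567 mm⁴
  web: d = -55.79104 mm → contributes +14 962 922 mm⁴
Total I = 20 850 489 mm⁴.
Radius of gyration: k = √(I/A) = √(20 850 489 / 8 040) = 50.92489 mm.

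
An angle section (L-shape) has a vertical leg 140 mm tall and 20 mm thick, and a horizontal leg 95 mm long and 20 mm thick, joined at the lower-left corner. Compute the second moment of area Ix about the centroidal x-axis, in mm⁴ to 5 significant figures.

Ix ≈ 8.1396 × 10⁶ mm⁴

Break the section into simple shapes (no overlaps), measuring from the bottom-left corner of the bounding box.
Vertical leg: 20 × 140, A = 2 800 mm², y = 70 mm, Ī = 4 573 333 mm⁴.
Horizontal leg (remainder): 75 × 20, A = 1 500 mm², y = 10 mm, Ī = 50 000 mm⁴.
Centroid: ȳ = ΣA·y / ΣA = 49.06977 mm.
Transfer each piece to the centroidal x-axis using Ī + A·d² with d = y − 49.06977:
  vertical leg: d = 20.93023 mm → contributes +5 799 942 mm⁴
  horizontal leg (remainder): d = -39.06977 mm → contributes +2 339 670 mm⁴
Total I = 8 139 612 mm⁴.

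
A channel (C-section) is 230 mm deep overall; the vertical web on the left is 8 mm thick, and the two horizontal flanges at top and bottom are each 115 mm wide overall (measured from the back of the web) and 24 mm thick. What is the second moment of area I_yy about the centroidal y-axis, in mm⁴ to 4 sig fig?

I_yy ≈ 9.389 × 10⁶ mm⁴

Treat the section as a set of non-overlapping primitives; coordinates are from the bounding-box lower-left.
Web: 8 × 230, A = 1 840 mm², x = 4 mm, Ī = 9813.33 mm⁴.
Top flange (beyond web): 107 × 24, A = 2 568 mm², x = 61.5 mm, Ī = 2 450 086 mm⁴.
Bottom flange (beyond web): 107 × 24, A = 2 568 mm², x = 61.5 mm, Ī = 2 450 086 mm⁴.
Centroid: x̄ = ΣA·x / ΣA = 46.3337 mm.
Transfer each piece to the centroidal y-axis using Ī + A·d² with d = x − 46.3337:
  web: d = -42.3337 mm → contributes +3 307 357 mm⁴
  top flange (beyond web): d = 15.1663 mm → contributes +3 040 768 mm⁴
  bottom flange (beyond web): d = 15.1663 mm → contributes +3 040 768 mm⁴
Total I = 9 388 892 mm⁴.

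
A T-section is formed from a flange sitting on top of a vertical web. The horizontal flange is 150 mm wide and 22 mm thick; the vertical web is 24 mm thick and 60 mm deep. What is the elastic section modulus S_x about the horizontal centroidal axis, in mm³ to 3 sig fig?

Treat the section as a set of non-overlapping primitives; coordinates are from the bounding-box lower-left.
Flange: 150 × 22, A = 3 300 mm², y = 71 mm, Ī = 133 100 mm⁴.
Web: 24 × 60, A = 1 440 mm², y = 30 mm, Ī = 432 000 mm⁴.
Centroid: ȳ = ΣA·y / ΣA = 58.544 mm.
Transfer each piece to the horizontal centroidal axis using Ī + A·d² with d = y − 58.544:
  flange: d = 12.456 mm → contributes +645 076 mm⁴
  web: d = -28.544 mm → contributes +1 605 279 mm⁴
Total I = 2 250 356 mm⁴.
Extreme fibre distance c = 58.544 mm; S = I/c = 38 439 mm³.

S_x ≈ 3.84 × 10⁴ mm³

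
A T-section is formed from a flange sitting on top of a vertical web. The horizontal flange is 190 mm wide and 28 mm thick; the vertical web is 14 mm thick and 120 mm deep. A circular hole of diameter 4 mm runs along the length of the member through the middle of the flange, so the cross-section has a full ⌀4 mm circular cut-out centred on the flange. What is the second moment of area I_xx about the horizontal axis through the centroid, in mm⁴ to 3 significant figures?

I_xx ≈ 9.35 × 10⁶ mm⁴

Treat the section as a set of non-overlapping primitives; coordinates are from the bounding-box lower-left.
Flange: 190 × 28, A = 5 320 mm², y = 134 mm, Ī = 347 573 mm⁴.
Web: 14 × 120, A = 1 680 mm², y = 60 mm, Ī = 2 016 000 mm⁴.
Hole (subtracted): ⌀4, A = 12.566 mm², y = 134 mm, Ī = 12.566 mm⁴.
Centroid: ȳ = ΣA·y / ΣA = 116.21 mm.
Transfer each piece to the horizontal axis through the centroid using Ī + A·d² with d = y − 116.21:
  flange: d = 17.792 mm → contributes +2 031 636 mm⁴
  web: d = -56.208 mm → contributes +7 323 701 mm⁴
  hole: d = 17.792 mm → contributes −3990.5 mm⁴
Total I = 9 351 347 mm⁴.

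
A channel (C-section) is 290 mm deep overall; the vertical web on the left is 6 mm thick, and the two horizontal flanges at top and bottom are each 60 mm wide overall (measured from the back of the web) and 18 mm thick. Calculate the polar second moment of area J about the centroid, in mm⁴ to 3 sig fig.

J ≈ 4.95 × 10⁷ mm⁴

Break the section into simple shapes (no overlaps), measuring from the bottom-left corner of the bounding box.
Web: 6 × 290, A = 1 740 mm², y = 145 mm, Ī = 12 194 500 mm⁴.
Top flange (beyond web): 54 × 18, A = 972 mm², y = 281 mm, Ī = 26 244 mm⁴.
Bottom flange (beyond web): 54 × 18, A = 972 mm², y = 9 mm, Ī = 26 244 mm⁴.
By symmetry the centroid is at mid-height, ȳ = 145 mm.
Transfer each piece to the centroidal x-axis using Ī + A·d² with d = y − 145:
  web: d = 0 mm → contributes +12 194 500 mm⁴
  top flange (beyond web): d = 136 mm → contributes +18 004 356 mm⁴
  bottom flange (beyond web): d = -136 mm → contributes +18 004 356 mm⁴
Total I = 48 203 212 mm⁴.
For the y-axis: x̄ = 18.831 mm.
Repeating about the centroidal y-axis gives I_y = 1 303 970 mm⁴.
Polar second moment: J = I_x + I_y = 49 507 182 mm⁴.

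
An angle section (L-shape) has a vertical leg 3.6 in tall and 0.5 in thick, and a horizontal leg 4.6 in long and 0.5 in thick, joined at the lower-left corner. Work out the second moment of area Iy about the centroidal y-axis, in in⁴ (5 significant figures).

Iy ≈ 7.9794 in⁴

Break the section into simple shapes (no overlaps), measuring from the bottom-left corner of the bounding box.
Vertical leg: 0.5 × 3.6, A = 1.8 in², x = 0.25 in, Ī = 0.0375 in⁴.
Horizontal leg (remainder): 4.1 × 0.5, A = 2.05 in², x = 2.55 in, Ī = 2.871708 in⁴.
Centroid: x̄ = ΣA·x / ΣA = 1.474675 in.
Transfer each piece to the centroidal y-axis using Ī + A·d² with d = x − 1.474675:
  vertical leg: d = -1.224675 in → contributes +2.737193 in⁴
  horizontal leg (remainder): d = 1.075325 in → contributes +5.242171 in⁴
Total I = 7.979364 in⁴.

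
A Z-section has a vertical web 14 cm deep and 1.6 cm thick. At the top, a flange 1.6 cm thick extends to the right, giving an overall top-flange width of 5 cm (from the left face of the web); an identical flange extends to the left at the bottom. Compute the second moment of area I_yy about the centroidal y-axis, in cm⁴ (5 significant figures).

Treat the section as a set of non-overlapping primitives; coordinates are from the bounding-box lower-left.
Web: 1.6 × 14, A = 22.4 cm², x = 4.2 cm, Ī = 4.778667 cm⁴.
Top flange (beyond web): 3.4 × 1.6, A = 5.44 cm², x = 6.7 cm, Ī = 5.240533 cm⁴.
Bottom flange (beyond web): 3.4 × 1.6, A = 5.44 cm², x = 1.7 cm, Ī = 5.240533 cm⁴.
Centroid: x̄ = ΣA·x / ΣA = 4.2 cm.
Transfer each piece to the centroidal y-axis using Ī + A·d² with d = x − 4.2:
  web: d = 0 cm → contributes +4.778667 cm⁴
  top flange (beyond web): d = 2.5 cm → contributes +39.24053 cm⁴
  bottom flange (beyond web): d = -2.5 cm → contributes +39.24053 cm⁴
Total I = 83.25973 cm⁴.

I_yy ≈ 83.260 cm⁴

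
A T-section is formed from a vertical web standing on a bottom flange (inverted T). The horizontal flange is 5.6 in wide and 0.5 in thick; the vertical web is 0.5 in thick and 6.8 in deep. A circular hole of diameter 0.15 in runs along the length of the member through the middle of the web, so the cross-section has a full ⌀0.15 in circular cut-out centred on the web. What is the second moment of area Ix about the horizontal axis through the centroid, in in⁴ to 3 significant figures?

Ix ≈ 33.6 in⁴

Break the section into simple shapes (no overlaps), measuring from the bottom-left corner of the bounding box.
Flange: 5.6 × 0.5, A = 2.8 in², y = 0.25 in, Ī = 0.058333 in⁴.
Web: 0.5 × 6.8, A = 3.4 in², y = 3.9 in, Ī = 13.101 in⁴.
Hole (subtracted): ⌀0.15, A = 0.017671 in², y = 3.9 in, Ī = 0.00002485 in⁴.
Centroid: ȳ = ΣA·y / ΣA = 2.2469 in.
Transfer each piece to the horizontal axis through the centroid using Ī + A·d² with d = y − 2.2469:
  flange: d = -1.9969 in → contributes +11.224 in⁴
  web: d = 1.6531 in → contributes +22.393 in⁴
  hole: d = 1.6531 in → contributes −0.048316 in⁴
Total I = 33.568 in⁴.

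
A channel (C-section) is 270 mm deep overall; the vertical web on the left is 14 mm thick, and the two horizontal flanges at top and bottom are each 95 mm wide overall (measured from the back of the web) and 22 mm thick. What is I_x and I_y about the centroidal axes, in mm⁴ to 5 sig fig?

Split into non-overlapping primitives; take the origin at the lower-left of the bounding box.
Web: 14 × 270, A = 3 780 mm², y = 135 mm, Ī = 22 963 500 mm⁴.
Top flange (beyond web): 81 × 22, A = 1 782 mm², y = 259 mm, Ī = 71 874 mm⁴.
Bottom flange (beyond web): 81 × 22, A = 1 782 mm², y = 11 mm, Ī = 71 874 mm⁴.
By symmetry the centroid is at mid-height, ȳ = 135 mm.
Transfer each piece to the centroidal x-axis using Ī + A·d² with d = y − 135:
  web: d = 0 mm → contributes +22 963 500 mm⁴
  top flange (beyond web): d = 124 mm → contributes +27 471 906 mm⁴
  bottom flange (beyond web): d = -124 mm → contributes +27 471 906 mm⁴
Total I = 77 907 312 mm⁴.
For the y-axis: x̄ = 30.05147 mm.
Repeating about the centroidal y-axis gives I_y = 6 149 249 mm⁴.

I_x ≈ 7.7907 × 10⁷ mm⁴, I_y ≈ 6.1492 × 10⁶ mm⁴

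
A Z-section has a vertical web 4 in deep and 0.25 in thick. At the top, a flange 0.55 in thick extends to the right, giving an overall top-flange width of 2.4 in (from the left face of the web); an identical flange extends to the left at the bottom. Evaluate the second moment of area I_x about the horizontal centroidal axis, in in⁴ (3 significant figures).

I_x ≈ 8.43 in⁴

Treat the section as a set of non-overlapping primitives; coordinates are from the bounding-box lower-left.
Web: 0.25 × 4, A = 1 in², y = 2 in, Ī = 1.3333 in⁴.
Top flange (beyond web): 2.15 × 0.55, A = 1.1825 in², y = 3.725 in, Ī = 0.029809 in⁴.
Bottom flange (beyond web): 2.15 × 0.55, A = 1.1825 in², y = 0.275 in, Ī = 0.029809 in⁴.
Centroid: ȳ = ΣA·y / ΣA = 2 in.
Transfer each piece to the horizontal centroidal axis using Ī + A·d² with d = y − 2:
  web: d = 0 in → contributes +1.3333 in⁴
  top flange (beyond web): d = 1.725 in → contributes +3.5485 in⁴
  bottom flange (beyond web): d = -1.725 in → contributes +3.5485 in⁴
Total I = 8.4303 in⁴.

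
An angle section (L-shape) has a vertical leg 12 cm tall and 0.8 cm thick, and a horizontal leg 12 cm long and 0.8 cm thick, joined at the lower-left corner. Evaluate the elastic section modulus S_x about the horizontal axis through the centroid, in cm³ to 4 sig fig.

Split into non-overlapping primitives; take the origin at the lower-left of the bounding box.
Vertical leg: 0.8 × 12, A = 9.6 cm², y = 6 cm, Ī = 115.2 cm⁴.
Horizontal leg (remainder): 11.2 × 0.8, A = 8.96 cm², y = 0.4 cm, Ī = 0.477867 cm⁴.
Centroid: ȳ = ΣA·y / ΣA = 3.29655 cm.
Transfer each piece to the horizontal axis through the centroid using Ī + A·d² with d = y − 3.29655:
  vertical leg: d = 2.70345 cm → contributes +185.363 cm⁴
  horizontal leg (remainder): d = -2.89655 cm → contributes +75.6524 cm⁴
Total I = 261.015 cm⁴.
Extreme fibre distance c = 8.70345 cm; S = I/c = 29.9899 cm³.

S_x ≈ 29.99 cm³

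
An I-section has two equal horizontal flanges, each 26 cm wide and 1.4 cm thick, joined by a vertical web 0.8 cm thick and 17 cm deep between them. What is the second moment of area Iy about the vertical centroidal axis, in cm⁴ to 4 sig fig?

Iy ≈ 4102 cm⁴

Split into non-overlapping primitives; take the origin at the lower-left of the bounding box.
Bottom flange: 26 × 1.4, A = 36.4 cm², x = 13 cm, Ī = 2050.53 cm⁴.
Web: 0.8 × 17, A = 13.6 cm², x = 13 cm, Ī = 0.725333 cm⁴.
Top flange: 26 × 1.4, A = 36.4 cm², x = 13 cm, Ī = 2050.53 cm⁴.
By symmetry the centroid is at mid-width, x̄ = 13 cm.
All pieces are centred on the vertical centroidal axis, so I = ΣĪ = 4101.79 cm⁴.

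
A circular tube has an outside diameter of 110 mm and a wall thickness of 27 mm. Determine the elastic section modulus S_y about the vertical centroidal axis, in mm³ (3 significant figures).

S_y ≈ 1.22 × 10⁵ mm³

Treat the section as a set of non-overlapping primitives; coordinates are from the bounding-box lower-left.
Outer circle: ⌀110, A = 9503.3 mm², x = 55 mm, Ī = 7 186 884 mm⁴.
Bore (subtracted): ⌀56, A = 2 463 mm², x = 55 mm, Ī = 482 750 mm⁴.
By symmetry the centroid is at mid-width, x̄ = 55 mm.
All pieces are centred on the vertical centroidal axis, so I = ΣĪ (holes subtracted) = 6 704 134 mm⁴.
Extreme fibre distance c = 55 mm; S = I/c = 121 893 mm³.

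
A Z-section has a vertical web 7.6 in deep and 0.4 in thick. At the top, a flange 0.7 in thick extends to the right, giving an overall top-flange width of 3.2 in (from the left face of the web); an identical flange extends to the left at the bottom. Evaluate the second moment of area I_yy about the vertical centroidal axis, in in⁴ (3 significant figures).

I_yy ≈ 12.6 in⁴

Decompose the section into non-overlapping parts with the origin at the bottom-left of its bounding rectangle.
Web: 0.4 × 7.6, A = 3.04 in², x = 3 in, Ī = 0.040533 in⁴.
Top flange (beyond web): 2.8 × 0.7, A = 1.96 in², x = 4.6 in, Ī = 1.2805 in⁴.
Bottom flange (beyond web): 2.8 × 0.7, A = 1.96 in², x = 1.4 in, Ī = 1.2805 in⁴.
Centroid: x̄ = ΣA·x / ΣA = 3 in.
Transfer each piece to the vertical centroidal axis using Ī + A·d² with d = x − 3:
  web: d = 0 in → contributes +0.040533 in⁴
  top flange (beyond web): d = 1.6 in → contributes +6.2981 in⁴
  bottom flange (beyond web): d = -1.6 in → contributes +6.2981 in⁴
Total I = 12.637 in⁴.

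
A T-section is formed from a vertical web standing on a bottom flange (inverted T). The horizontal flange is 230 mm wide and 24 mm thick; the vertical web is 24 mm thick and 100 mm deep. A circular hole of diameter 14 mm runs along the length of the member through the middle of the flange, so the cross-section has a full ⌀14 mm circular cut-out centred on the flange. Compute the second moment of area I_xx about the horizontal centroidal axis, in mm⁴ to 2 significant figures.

Break the section into simple shapes (no overlaps), measuring from the bottom-left corner of the bounding box.
Flange: 230 × 24, A = 5 520 mm², y = 12 mm, Ī = 264 960 mm⁴.
Web: 24 × 100, A = 2 400 mm², y = 74 mm, Ī = 2 000 000 mm⁴.
Hole (subtracted): ⌀14, A = 153.9 mm², y = 12 mm, Ī = 1 886 mm⁴.
Centroid: ȳ = ΣA·y / ΣA = 31.16 mm.
Transfer each piece to the horizontal centroidal axis using Ī + A·d² with d = y − 31.16:
  flange: d = -19.16 mm → contributes +2 291 444 mm⁴
  web: d = 42.84 mm → contributes +6 404 578 mm⁴
  hole: d = -19.16 mm → contributes −58 399 mm⁴
Total I = 8 637 623 mm⁴.

I_xx ≈ 8.6 × 10⁶ mm⁴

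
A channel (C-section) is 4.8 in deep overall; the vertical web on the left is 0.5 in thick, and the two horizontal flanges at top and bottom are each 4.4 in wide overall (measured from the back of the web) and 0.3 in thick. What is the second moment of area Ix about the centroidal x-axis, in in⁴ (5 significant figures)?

Ix ≈ 16.472 in⁴

Decompose the section into non-overlapping parts with the origin at the bottom-left of its bounding rectangle.
Web: 0.5 × 4.8, A = 2.4 in², y = 2.4 in, Ī = 4.608 in⁴.
Top flange (beyond web): 3.9 × 0.3, A = 1.17 in², y = 4.65 in, Ī = 0.008775 in⁴.
Bottom flange (beyond web): 3.9 × 0.3, A = 1.17 in², y = 0.15 in, Ī = 0.008775 in⁴.
By symmetry the centroid is at mid-height, ȳ = 2.4 in.
Transfer each piece to the centroidal x-axis using Ī + A·d² with d = y − 2.4:
  web: d = 0 in → contributes +4.608 in⁴
  top flange (beyond web): d = 2.25 in → contributes +5.9319 in⁴
  bottom flange (beyond web): d = -2.25 in → contributes +5.9319 in⁴
Total I = 16.4718 in⁴.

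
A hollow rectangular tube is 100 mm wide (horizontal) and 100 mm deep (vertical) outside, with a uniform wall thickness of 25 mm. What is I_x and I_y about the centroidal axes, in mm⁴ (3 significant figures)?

Decompose the section into non-overlapping parts with the origin at the bottom-left of its bounding rectangle.
Outer rectangle: 100 × 100, A = 10 000 mm², y = 50 mm, Ī = 8 333 333 mm⁴.
Inner void (subtracted): 50 × 50, A = 2 500 mm², y = 50 mm, Ī = 520 833 mm⁴.
By symmetry the centroid is at mid-height, ȳ = 50 mm.
All pieces are centred on the centroidal x-axis, so I = ΣĪ (holes subtracted) = 7 812 500 mm⁴.
Repeating about the centroidal y-axis gives I_y = 7 812 500 mm⁴.

I_x ≈ 7.81 × 10⁶ mm⁴, I_y ≈ 7.81 × 10⁶ mm⁴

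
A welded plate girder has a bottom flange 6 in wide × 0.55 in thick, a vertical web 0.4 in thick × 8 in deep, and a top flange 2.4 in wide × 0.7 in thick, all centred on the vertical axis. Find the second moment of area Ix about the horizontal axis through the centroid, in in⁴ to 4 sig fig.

Treat the section as a set of non-overlapping primitives; coordinates are from the bounding-box lower-left.
Bottom plate: 6 × 0.55, A = 3.3 in², y = 0.275 in, Ī = 0.0831875 in⁴.
Web plate: 0.4 × 8, A = 3.2 in², y = 4.55 in, Ī = 17.0667 in⁴.
Top plate: 2.4 × 0.7, A = 1.68 in², y = 8.9 in, Ī = 0.0686 in⁴.
Centroid: ȳ = ΣA·y / ΣA = 3.71877 in.
Transfer each piece to the horizontal axis through the centroid using Ī + A·d² with d = y − 3.71877:
  bottom plate: d = -3.44377 in → contributes +39.2196 in⁴
  web plate: d = 0.831235 in → contributes +19.2777 in⁴
  top plate: d = 5.18123 in → contributes +45.1685 in⁴
Total I = 103.666 in⁴.

Ix ≈ 103.7 in⁴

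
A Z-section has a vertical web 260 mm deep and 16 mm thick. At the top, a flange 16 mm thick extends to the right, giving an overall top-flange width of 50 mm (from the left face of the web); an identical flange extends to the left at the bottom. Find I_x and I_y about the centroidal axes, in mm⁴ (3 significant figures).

Split into non-overlapping primitives; take the origin at the lower-left of the bounding box.
Web: 16 × 260, A = 4 160 mm², y = 130 mm, Ī = 23 434 667 mm⁴.
Top flange (beyond web): 34 × 16, A = 544 mm², y = 252 mm, Ī = 11 605 mm⁴.
Bottom flange (beyond web): 34 × 16, A = 544 mm², y = 8 mm, Ī = 11 605 mm⁴.
Centroid: ȳ = ΣA·y / ΣA = 130 mm.
Transfer each piece to the centroidal x-axis using Ī + A·d² with d = y − 130:
  web: d = 0 mm → contributes +23 434 667 mm⁴
  top flange (beyond web): d = 122 mm → contributes +8 108 501 mm⁴
  bottom flange (beyond web): d = -122 mm → contributes +8 108 501 mm⁴
Total I = 39 651 669 mm⁴.
For the y-axis: x̄ = 42 mm.
Repeating about the centroidal y-axis gives I_y = 873 557 mm⁴.

I_x ≈ 3.97 × 10⁷ mm⁴, I_y ≈ 8.74 × 10⁵ mm⁴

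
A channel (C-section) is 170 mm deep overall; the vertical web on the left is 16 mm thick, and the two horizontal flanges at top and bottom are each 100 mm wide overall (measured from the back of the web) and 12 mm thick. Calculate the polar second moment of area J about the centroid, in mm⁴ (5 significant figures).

J ≈ 2.3295 × 10⁷ mm⁴

Treat the section as a set of non-overlapping primitives; coordinates are from the bounding-box lower-left.
Web: 16 × 170, A = 2 720 mm², y = 85 mm, Ī = 6 550 667 mm⁴.
Top flange (beyond web): 84 × 12, A = 1 008 mm², y = 164 mm, Ī = 12 096 mm⁴.
Bottom flange (beyond web): 84 × 12, A = 1 008 mm², y = 6 mm, Ī = 12 096 mm⁴.
By symmetry the centroid is at mid-height, ȳ = 85 mm.
Transfer each piece to the centroidal x-axis using Ī + A·d² with d = y − 85:
  web: d = 0 mm → contributes +6 550 667 mm⁴
  top flange (beyond web): d = 79 mm → contributes +6 303 024 mm⁴
  bottom flange (beyond web): d = -79 mm → contributes +6 303 024 mm⁴
Total I = 19 156 715 mm⁴.
For the y-axis: x̄ = 29.28378 mm.
Repeating about the centroidal y-axis gives I_y = 4 138 029 mm⁴.
Polar second moment: J = I_x + I_y = 23 294 744 mm⁴.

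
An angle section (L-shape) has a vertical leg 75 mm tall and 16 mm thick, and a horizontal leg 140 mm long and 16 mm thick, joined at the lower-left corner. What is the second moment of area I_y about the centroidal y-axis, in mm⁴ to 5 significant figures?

Decompose the section into non-overlapping parts with the origin at the bottom-left of its bounding rectangle.
Vertical leg: 16 × 75, A = 1 200 mm², x = 8 mm, Ī = 25 600 mm⁴.
Horizontal leg (remainder): 124 × 16, A = 1 984 mm², x = 78 mm, Ī = 2 542 165 mm⁴.
Centroid: x̄ = ΣA·x / ΣA = 51.61809 mm.
Transfer each piece to the centroidal y-axis using Ī + A·d² with d = x − 51.61809:
  vertical leg: d = -43.61809 mm → contributes +2 308 645 mm⁴
  horizontal leg (remainder): d = 26.38191 mm → contributes +3 923 040 mm⁴
Total I = 6 231 685 mm⁴.

I_y ≈ 6.2317 × 10⁶ mm⁴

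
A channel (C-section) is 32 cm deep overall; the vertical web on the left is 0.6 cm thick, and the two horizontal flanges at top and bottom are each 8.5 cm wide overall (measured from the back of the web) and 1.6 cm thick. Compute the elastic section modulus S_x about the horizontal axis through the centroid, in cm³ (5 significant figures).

Decompose the section into non-overlapping parts with the origin at the bottom-left of its bounding rectangle.
Web: 0.6 × 32, A = 19.2 cm², y = 16 cm, Ī = 1638.4 cm⁴.
Top flange (beyond web): 7.9 × 1.6, A = 12.64 cm², y = 31.2 cm, Ī = 2.696533 cm⁴.
Bottom flange (beyond web): 7.9 × 1.6, A = 12.64 cm², y = 0.8 cm, Ī = 2.696533 cm⁴.
By symmetry the centroid is at mid-height, ȳ = 16 cm.
Transfer each piece to the horizontal axis through the centroid using Ī + A·d² with d = y − 16:
  web: d = 0 cm → contributes +1638.4 cm⁴
  top flange (beyond web): d = 15.2 cm → contributes +2923.042 cm⁴
  bottom flange (beyond web): d = -15.2 cm → contributes +2923.042 cm⁴
Total I = 7484.484 cm⁴.
Extreme fibre distance c = 16 cm; S = I/c = 467.7803 cm³.

S_x ≈ 467.78 cm³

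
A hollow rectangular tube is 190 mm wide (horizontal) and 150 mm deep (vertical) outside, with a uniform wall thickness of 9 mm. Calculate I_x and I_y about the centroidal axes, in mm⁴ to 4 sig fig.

Break the section into simple shapes (no overlaps), measuring from the bottom-left corner of the bounding box.
Outer rectangle: 190 × 150, A = 28 500 mm², y = 75 mm, Ī = 53 437 500 mm⁴.
Inner void (subtracted): 172 × 132, A = 22 704 mm², y = 75 mm, Ī = 32 966 208 mm⁴.
By symmetry the centroid is at mid-height, ȳ = 75 mm.
All pieces are centred on the centroidal x-axis, so I = ΣĪ (holes subtracted) = 20 471 292 mm⁴.
Repeating about the centroidal y-axis gives I_y = 29 764 572 mm⁴.

I_x ≈ 2.047 × 10⁷ mm⁴, I_y ≈ 2.976 × 10⁷ mm⁴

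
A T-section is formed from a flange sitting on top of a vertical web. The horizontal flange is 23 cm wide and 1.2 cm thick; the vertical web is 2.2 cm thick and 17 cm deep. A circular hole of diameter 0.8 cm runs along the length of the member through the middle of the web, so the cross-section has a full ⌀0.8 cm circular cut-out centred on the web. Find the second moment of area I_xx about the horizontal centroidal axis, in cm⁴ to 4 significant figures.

Treat the section as a set of non-overlapping primitives; coordinates are from the bounding-box lower-left.
Flange: 23 × 1.2, A = 27.6 cm², y = 17.6 cm, Ī = 3.312 cm⁴.
Web: 2.2 × 17, A = 37.4 cm², y = 8.5 cm, Ī = 900.717 cm⁴.
Hole (subtracted): ⌀0.8, A = 0.502655 cm², y = 8.5 cm, Ī = 0.0201062 cm⁴.
Centroid: ȳ = ΣA·y / ΣA = 12.3941 cm.
Transfer each piece to the horizontal centroidal axis using Ī + A·d² with d = y − 12.3941:
  flange: d = 5.20589 cm → contributes +751.307 cm⁴
  web: d = -3.89411 cm → contributes +1467.85 cm⁴
  hole: d = -3.89411 cm → contributes −7.64243 cm⁴
Total I = 2211.52 cm⁴.

I_xx ≈ 2212 cm⁴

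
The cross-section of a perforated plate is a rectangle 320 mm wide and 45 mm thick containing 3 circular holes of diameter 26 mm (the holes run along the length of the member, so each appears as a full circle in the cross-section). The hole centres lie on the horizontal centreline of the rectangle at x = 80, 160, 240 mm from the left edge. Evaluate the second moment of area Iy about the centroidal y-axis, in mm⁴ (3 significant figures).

Iy ≈ 1.16 × 10⁸ mm⁴

Decompose the section into non-overlapping parts with the origin at the bottom-left of its bounding rectangle.
Plate: 320 × 45, A = 14 400 mm², x = 160 mm, Ī = 122 880 000 mm⁴.
Hole 1 (subtracted): ⌀26, A = 530.93 mm², x = 80 mm, Ī = 22 432 mm⁴.
Hole 2 (subtracted): ⌀26, A = 530.93 mm², x = 160 mm, Ī = 22 432 mm⁴.
Hole 3 (subtracted): ⌀26, A = 530.93 mm², x = 240 mm, Ī = 22 432 mm⁴.
By symmetry the centroid is at mid-width, x̄ = 160 mm.
Transfer each piece to the centroidal y-axis using Ī + A·d² with d = x − 160:
  plate: d = 0 mm → contributes +122 880 000 mm⁴
  hole 1: d = -80 mm → contributes −3 420 378 mm⁴
  hole 2: d = 0 mm → contributes −22 432 mm⁴
  hole 3: d = 80 mm → contributes −3 420 378 mm⁴
Total I = 116 016 812 mm⁴.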